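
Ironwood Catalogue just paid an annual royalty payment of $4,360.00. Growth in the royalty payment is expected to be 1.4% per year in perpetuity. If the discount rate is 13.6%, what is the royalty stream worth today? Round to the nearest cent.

D₁ = D₀ × (1 + g) = $4,360.00 × 1.014 = $4,421.0400
Growing perpetuity: P = D₁ / (r − g) = $4,421.0400 / (0.136 − 0.014) = $36,238.03

$36238.03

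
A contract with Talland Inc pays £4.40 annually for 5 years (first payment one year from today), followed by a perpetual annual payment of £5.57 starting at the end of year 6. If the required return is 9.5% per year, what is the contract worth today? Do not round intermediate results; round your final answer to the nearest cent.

PV of 5-year annuity: £4.40 × [1 − (1+0.095)^−5] / 0.095 = 16.89472
Perpetuity value at year 5: £5.57 / 0.095 = 58.63158
PV of perpetuity: 58.63158 / (1+0.095)^5 = 37.24440
Total PV = 16.89472 + 37.24440 = 54.13912

£54.14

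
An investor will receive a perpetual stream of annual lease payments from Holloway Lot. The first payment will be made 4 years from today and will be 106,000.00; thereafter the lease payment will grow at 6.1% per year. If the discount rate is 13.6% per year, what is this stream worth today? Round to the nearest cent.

964072.31

Value at end of year 3: C₁ / (r − g) = 106,000.00 / (0.136 − 0.061) = 1,413,333.3333
Discount to today: PV = 1,413,333.3333 / (1 + 0.136)^3 = 1,413,333.3333 / 1.466003 = 964,072.31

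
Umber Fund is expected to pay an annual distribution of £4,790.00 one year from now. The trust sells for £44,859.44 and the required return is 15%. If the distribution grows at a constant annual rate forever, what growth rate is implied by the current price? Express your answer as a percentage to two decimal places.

4.32%

P = D₁/(r−g) ⇒ g = r − D₁/P = 0.15 − £4,790.00/£44,859.44 = 0.043222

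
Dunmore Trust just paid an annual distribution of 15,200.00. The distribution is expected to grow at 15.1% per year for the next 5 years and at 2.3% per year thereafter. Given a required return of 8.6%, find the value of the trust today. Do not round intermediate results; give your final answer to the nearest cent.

420855.59

D_1 = 17495.20000
D_2 = 20136.97520
D_3 = 23177.65846
D_4 = 26677.48488
D_5 = 30705.78510
Terminal value at year 5: TV = D_5×(1+g_2)/(r−g_2) = 31412.01816/0.063 = 498603.46280
P_0 = D_1/(1+r)^1 + D_2/(1+r)^2 + D_3/(1+r)^3 + D_4/(1+r)^4 + D_5/(1+r)^5 + TV/(1+r)^5
    = 16109.76059 + 17073.97278 + 18095.89564 + 19178.98332 + 20326.89669 + 330070.08429 = 420855.59331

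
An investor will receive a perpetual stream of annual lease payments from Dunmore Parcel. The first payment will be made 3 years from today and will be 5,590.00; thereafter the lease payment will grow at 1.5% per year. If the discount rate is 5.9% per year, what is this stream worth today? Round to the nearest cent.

Value at end of year 2: C₁ / (r − g) = 5,590.00 / (0.059 − 0.015) = 127,045.4545
Discount to today: PV = 127,045.4545 / (1 + 0.059)^2 = 127,045.4545 / 1.121481 = 113,283.64

113283.64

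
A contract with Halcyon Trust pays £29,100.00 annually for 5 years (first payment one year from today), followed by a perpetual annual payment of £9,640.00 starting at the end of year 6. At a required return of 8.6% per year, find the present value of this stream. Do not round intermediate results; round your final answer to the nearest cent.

£188577.80

PV of 5-year annuity: £29,100.00 × [1 − (1+0.086)^−5] / 0.086 = 114373.43758
Perpetuity value at year 5: £9,640.00 / 0.086 = 112093.02326
PV of perpetuity: 112093.02326 / (1+0.086)^5 = 74204.36558
Total PV = 114373.43758 + 74204.36558 = 188577.80316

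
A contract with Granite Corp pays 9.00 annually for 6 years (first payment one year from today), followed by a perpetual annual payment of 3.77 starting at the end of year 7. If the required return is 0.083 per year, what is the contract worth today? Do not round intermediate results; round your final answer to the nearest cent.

PV of 6-year annuity: 9.00 × [1 − (1+0.083)^−6] / 0.083 = 41.22996
Perpetuity value at year 6: 3.77 / 0.083 = 45.42169
PV of perpetuity: 45.42169 / (1+0.083)^6 = 28.15092
Total PV = 41.22996 + 28.15092 = 69.38087

69.38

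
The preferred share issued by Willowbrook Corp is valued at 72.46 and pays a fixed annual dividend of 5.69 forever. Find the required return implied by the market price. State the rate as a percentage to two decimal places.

P = C/r ⇒ r = C/P = 5.69/72.46 = 0.078526

7.85%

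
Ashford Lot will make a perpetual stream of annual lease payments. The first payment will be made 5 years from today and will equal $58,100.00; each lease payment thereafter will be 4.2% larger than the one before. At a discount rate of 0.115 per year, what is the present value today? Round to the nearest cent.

Value at end of year 4: C₁ / (r − g) = $58,100.00 / (0.115 − 0.042) = $795,890.4110
Discount to today: PV = $795,890.4110 / (1 + 0.115)^4 = $795,890.4110 / 1.545608 = $514,936.65

$514936.65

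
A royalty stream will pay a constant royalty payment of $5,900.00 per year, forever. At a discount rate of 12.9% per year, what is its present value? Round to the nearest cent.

Level perpetuity: PV = C / r = $5,900.00 / 0.129 = $45,736.43

$45736.43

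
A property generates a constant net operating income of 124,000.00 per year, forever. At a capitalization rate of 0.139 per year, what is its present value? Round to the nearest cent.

892086.33

Level perpetuity: PV = C / r = 124,000.00 / 0.139 = 892,086.33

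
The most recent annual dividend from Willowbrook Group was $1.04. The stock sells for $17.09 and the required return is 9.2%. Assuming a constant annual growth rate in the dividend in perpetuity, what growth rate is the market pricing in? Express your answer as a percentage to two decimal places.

P = D₀(1+g)/(r−g) ⇒ P(r−g) = D₀(1+g) ⇒ g(P+D₀) = P·r − D₀
g = (P·r − D₀)/(P + D₀) = ($17.09×0.092 − $1.04) / ($17.09 + $1.04) = 0.029359

2.94%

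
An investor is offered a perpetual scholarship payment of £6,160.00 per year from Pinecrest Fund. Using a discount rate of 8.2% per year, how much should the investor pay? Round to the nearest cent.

Level perpetuity: PV = C / r = £6,160.00 / 0.082 = £75,121.95

£75121.95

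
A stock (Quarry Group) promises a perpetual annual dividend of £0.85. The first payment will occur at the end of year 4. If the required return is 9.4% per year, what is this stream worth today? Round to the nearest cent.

£6.91

Value at end of year 3: C / r = £0.85 / 0.094 = £9.0426
Discount to today: PV = £9.0426 / (1 + 0.094)^3 = £9.0426 / 1.309339 = £6.91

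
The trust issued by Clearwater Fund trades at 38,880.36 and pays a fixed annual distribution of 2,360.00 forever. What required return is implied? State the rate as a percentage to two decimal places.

P = C/r ⇒ r = C/P = 2,360.00/38,880.36 = 0.060699

6.07%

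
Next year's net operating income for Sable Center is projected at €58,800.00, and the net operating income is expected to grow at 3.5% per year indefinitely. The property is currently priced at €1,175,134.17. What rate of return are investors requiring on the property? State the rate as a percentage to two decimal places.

8.50%

P = D₁/(r − g) ⇒ r = D₁/P + g = €58,800.0000/€1,175,134.17 + 0.035 = 0.050037 + 0.035 = 0.085037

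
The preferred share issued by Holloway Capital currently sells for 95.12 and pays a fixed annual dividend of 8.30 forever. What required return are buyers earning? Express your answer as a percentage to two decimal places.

P = C/r ⇒ r = C/P = 8.30/95.12 = 0.087258

8.73%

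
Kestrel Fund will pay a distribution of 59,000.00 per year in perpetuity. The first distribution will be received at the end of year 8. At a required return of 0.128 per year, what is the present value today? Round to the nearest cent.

Value at end of year 7: C / r = 59,000.00 / 0.128 = 460,937.5000
Discount to today: PV = 460,937.5000 / (1 + 0.128)^7 = 460,937.5000 / 2.323612 = 198,371.07

198371.07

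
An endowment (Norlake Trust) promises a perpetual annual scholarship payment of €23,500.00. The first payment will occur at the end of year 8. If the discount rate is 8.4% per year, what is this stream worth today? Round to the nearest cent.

€159068.29

Value at end of year 7: C / r = €23,500.00 / 0.084 = €279,761.9048
Discount to today: PV = €279,761.9048 / (1 + 0.084)^7 = €279,761.9048 / 1.758754 = €159,068.29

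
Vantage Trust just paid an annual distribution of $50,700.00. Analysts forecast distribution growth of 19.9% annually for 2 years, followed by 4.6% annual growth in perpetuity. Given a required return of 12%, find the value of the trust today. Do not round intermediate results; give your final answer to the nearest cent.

D_1 = 60789.30000
D_2 = 72886.37070
Terminal value at year 2: TV = D_2×(1+g_2)/(r−g_2) = 76239.14375/0.074 = 1030258.69935
P_0 = D_1/(1+r)^1 + D_2/(1+r)^2 + TV/(1+r)^2
    = 54276.16071 + 58104.56848 + 821315.92742 = 933696.65661

$933696.66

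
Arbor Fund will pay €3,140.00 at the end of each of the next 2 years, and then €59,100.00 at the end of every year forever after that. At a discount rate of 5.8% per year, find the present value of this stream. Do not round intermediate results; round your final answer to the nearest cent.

PV of 2-year annuity: €3,140.00 × [1 − (1+0.058)^−2] / 0.058 = 5773.02826
Perpetuity value at year 2: €59,100.00 / 0.058 = 1018965.51724
PV of perpetuity: 1018965.51724 / (1+0.058)^2 = 910307.56505
Total PV = 5773.02826 + 910307.56505 = 916080.59330

€916080.59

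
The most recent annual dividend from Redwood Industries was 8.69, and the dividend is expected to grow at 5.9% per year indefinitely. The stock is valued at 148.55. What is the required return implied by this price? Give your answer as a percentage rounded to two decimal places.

12.10%

D₁ = 8.69 × 1.059 = 9.2027
P = D₁/(r − g) ⇒ r = D₁/P + g = 9.2027/148.55 + 0.059 = 0.061950 + 0.059 = 0.120950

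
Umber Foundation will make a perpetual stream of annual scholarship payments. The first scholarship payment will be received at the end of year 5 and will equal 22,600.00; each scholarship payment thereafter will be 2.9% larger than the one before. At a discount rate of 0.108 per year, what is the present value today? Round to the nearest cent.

Value at end of year 4: C₁ / (r − g) = 22,600.00 / (0.108 − 0.029) = 286,075.9494
Discount to today: PV = 286,075.9494 / (1 + 0.108)^4 = 286,075.9494 / 1.507159 = 189,811.41

189811.41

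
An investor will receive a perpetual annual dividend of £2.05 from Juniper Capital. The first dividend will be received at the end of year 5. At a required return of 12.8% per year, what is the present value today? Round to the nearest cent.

Value at end of year 4: C / r = £2.05 / 0.128 = £16.0156
Discount to today: PV = £16.0156 / (1 + 0.128)^4 = £16.0156 / 1.618961 = £9.89

£9.89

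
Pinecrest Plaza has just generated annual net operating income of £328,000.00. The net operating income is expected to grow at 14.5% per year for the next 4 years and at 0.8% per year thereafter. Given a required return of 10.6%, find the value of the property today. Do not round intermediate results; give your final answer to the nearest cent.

£5307150.24

D_1 = 375560.00000
D_2 = 430016.20000
D_3 = 492368.54900
D_4 = 563761.98860
Terminal value at year 4: TV = D_4×(1+g_2)/(r−g_2) = 568272.08451/0.098 = 5798694.73994
P_0 = D_1/(1+r)^1 + D_2/(1+r)^2 + D_3/(1+r)^3 + D_4/(1+r)^4 + TV/(1+r)^4
    = 339566.00362 + 351539.85004 + 363935.92070 + 376769.10416 + 3875339.35706 = 5307150.23557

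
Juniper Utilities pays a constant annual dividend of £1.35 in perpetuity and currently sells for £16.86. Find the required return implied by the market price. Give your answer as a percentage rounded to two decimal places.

P = C/r ⇒ r = C/P = £1.35/£16.86 = 0.080071

8.01%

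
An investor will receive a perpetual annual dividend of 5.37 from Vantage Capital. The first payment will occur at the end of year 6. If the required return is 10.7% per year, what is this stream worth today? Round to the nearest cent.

Value at end of year 5: C / r = 5.37 / 0.107 = 50.1869
Discount to today: PV = 50.1869 / (1 + 0.107)^5 = 50.1869 / 1.662410 = 30.19

30.19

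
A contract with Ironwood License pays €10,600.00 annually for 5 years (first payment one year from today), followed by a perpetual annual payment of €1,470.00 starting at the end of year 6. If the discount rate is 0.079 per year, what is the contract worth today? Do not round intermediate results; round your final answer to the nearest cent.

€55157.32

PV of 5-year annuity: €10,600.00 × [1 − (1+0.079)^−5] / 0.079 = 42434.50817
Perpetuity value at year 5: €1,470.00 / 0.079 = 18607.59494
PV of perpetuity: 18607.59494 / (1+0.079)^5 = 12722.80937
Total PV = 42434.50817 + 12722.80937 = 55157.31754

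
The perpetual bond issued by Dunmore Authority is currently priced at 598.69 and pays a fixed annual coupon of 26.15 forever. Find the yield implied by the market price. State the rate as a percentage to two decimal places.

P = C/r ⇒ r = C/P = 26.15/598.69 = 0.043679

4.37%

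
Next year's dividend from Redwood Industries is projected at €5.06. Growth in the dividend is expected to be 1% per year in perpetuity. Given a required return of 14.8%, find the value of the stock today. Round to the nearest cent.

Growing perpetuity: P = D₁ / (r − g) = €5.0600 / (0.148 − 0.01) = €36.67

€36.67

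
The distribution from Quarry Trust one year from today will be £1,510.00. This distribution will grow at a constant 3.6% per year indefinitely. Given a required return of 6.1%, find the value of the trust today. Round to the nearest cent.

£60400.00

Growing perpetuity: P = D₁ / (r − g) = £1,510.0000 / (0.061 − 0.036) = £60,400.00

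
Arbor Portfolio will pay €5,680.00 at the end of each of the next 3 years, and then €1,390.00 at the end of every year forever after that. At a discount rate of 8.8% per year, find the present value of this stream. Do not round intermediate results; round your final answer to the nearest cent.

PV of 3-year annuity: €5,680.00 × [1 − (1+0.088)^−3] / 0.088 = 14429.15718
Perpetuity value at year 3: €1,390.00 / 0.088 = 15795.45455
PV of perpetuity: 15795.45455 / (1+0.088)^3 = 12264.37559
Total PV = 14429.15718 + 12264.37559 = 26693.53277

€26693.53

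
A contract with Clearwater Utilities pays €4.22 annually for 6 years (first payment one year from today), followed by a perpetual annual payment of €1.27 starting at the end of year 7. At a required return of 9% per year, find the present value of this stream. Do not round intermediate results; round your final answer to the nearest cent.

PV of 6-year annuity: €4.22 × [1 − (1+0.09)^−6] / 0.09 = 18.93058
Perpetuity value at year 6: €1.27 / 0.09 = 14.11111
PV of perpetuity: 14.11111 / (1+0.09)^6 = 8.41399
Total PV = 18.93058 + 8.41399 = 27.34457

€27.34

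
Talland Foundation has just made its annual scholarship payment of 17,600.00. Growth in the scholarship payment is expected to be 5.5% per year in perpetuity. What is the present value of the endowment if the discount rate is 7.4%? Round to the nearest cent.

977263.16

D₁ = D₀ × (1 + g) = 17,600.00 × 1.055 = 18,568.0000
Growing perpetuity: P = D₁ / (r − g) = 18,568.0000 / (0.074 − 0.055) = 977,263.16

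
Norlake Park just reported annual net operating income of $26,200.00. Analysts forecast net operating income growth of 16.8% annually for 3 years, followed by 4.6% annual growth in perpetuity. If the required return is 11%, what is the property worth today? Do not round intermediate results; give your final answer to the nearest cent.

$586002.88

D_1 = 30601.60000
D_2 = 35742.66880
D_3 = 41747.43716
Terminal value at year 3: TV = D_3×(1+g_2)/(r−g_2) = 43667.81927/0.064 = 682309.67606
P_0 = D_1/(1+r)^1 + D_2/(1+r)^2 + D_3/(1+r)^3 + TV/(1+r)^3
    = 27569.00901 + 29009.55182 + 30525.36624 + 498898.95451 = 586002.88158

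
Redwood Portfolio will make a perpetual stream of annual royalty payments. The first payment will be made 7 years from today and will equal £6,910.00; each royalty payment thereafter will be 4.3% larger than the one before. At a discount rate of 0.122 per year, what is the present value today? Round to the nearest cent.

Value at end of year 6: C₁ / (r − g) = £6,910.00 / (0.122 − 0.043) = £87,468.3544
Discount to today: PV = £87,468.3544 / (1 + 0.122)^6 = £87,468.3544 / 1.995065 = £43,842.35

£43842.35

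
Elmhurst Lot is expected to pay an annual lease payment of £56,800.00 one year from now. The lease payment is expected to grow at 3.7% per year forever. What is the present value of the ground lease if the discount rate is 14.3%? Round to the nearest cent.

Growing perpetuity: P = D₁ / (r − g) = £56,800.0000 / (0.143 − 0.037) = £535,849.06

£535849.06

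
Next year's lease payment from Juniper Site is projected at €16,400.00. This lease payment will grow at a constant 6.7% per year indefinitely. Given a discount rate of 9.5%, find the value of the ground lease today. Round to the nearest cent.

Growing perpetuity: P = D₁ / (r − g) = €16,400.0000 / (0.095 − 0.067) = €585,714.29

€585714.29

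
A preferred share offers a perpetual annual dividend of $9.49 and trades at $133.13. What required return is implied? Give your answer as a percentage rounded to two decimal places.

P = C/r ⇒ r = C/P = $9.49/$133.13 = 0.071284

7.13%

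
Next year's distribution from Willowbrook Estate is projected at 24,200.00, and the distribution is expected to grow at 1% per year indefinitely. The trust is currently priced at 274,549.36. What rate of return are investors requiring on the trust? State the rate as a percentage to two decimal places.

P = D₁/(r − g) ⇒ r = D₁/P + g = 24,200.0000/274,549.36 + 0.01 = 0.088144 + 0.01 = 0.098144

9.81%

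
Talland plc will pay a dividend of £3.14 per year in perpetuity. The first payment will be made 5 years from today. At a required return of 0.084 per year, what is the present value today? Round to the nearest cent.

Value at end of year 4: C / r = £3.14 / 0.084 = £37.3810
Discount to today: PV = £37.3810 / (1 + 0.084)^4 = £37.3810 / 1.380757 = £27.07

£27.07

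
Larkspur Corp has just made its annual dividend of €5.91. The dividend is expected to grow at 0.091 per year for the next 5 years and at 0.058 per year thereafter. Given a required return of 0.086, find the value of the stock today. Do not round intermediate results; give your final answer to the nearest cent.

€258.46

D_1 = 6.44781
D_2 = 7.03456
D_3 = 7.67471
D_4 = 8.37310
D_5 = 9.13506
Terminal value at year 5: TV = D_5×(1+g_2)/(r−g_2) = 9.66489/0.028 = 345.17463
P_0 = D_1/(1+r)^1 + D_2/(1+r)^2 + D_3/(1+r)^3 + D_4/(1+r)^4 + D_5/(1+r)^5 + TV/(1+r)^5
    = 5.93721 + 5.96455 + 5.99201 + 6.01959 + 6.04731 + 228.50186 = 258.46253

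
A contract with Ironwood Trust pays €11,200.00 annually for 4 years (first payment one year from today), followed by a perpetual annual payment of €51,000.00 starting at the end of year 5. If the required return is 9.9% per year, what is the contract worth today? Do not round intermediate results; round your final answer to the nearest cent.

€388717.29

PV of 4-year annuity: €11,200.00 × [1 − (1+0.099)^−4] / 0.099 = 35579.48170
Perpetuity value at year 4: €51,000.00 / 0.099 = 515151.51515
PV of perpetuity: 515151.51515 / (1+0.099)^4 = 353137.80383
Total PV = 35579.48170 + 353137.80383 = 388717.28553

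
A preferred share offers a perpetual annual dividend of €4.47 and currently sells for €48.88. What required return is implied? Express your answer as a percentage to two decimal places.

P = C/r ⇒ r = C/P = €4.47/€48.88 = 0.091448

9.14%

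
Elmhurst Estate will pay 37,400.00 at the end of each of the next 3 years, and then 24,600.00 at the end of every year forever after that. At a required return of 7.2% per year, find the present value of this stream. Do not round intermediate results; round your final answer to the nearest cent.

375135.54

PV of 3-year annuity: 37,400.00 × [1 − (1+0.072)^−3] / 0.072 = 97791.87641
Perpetuity value at year 3: 24,600.00 / 0.072 = 341666.66667
PV of perpetuity: 341666.66667 / (1+0.072)^3 = 277343.66774
Total PV = 97791.87641 + 277343.66774 = 375135.54415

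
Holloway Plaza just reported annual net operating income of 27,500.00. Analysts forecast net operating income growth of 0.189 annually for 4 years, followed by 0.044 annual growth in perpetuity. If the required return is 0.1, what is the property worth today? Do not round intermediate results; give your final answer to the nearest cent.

D_1 = 32697.50000
D_2 = 38877.32750
D_3 = 46225.14240
D_4 = 54961.69431
Terminal value at year 4: TV = D_4×(1+g_2)/(r−g_2) = 57380.00886/0.056 = 1024643.01536
P_0 = D_1/(1+r)^1 + D_2/(1+r)^2 + D_3/(1+r)^3 + D_4/(1+r)^4 + TV/(1+r)^4
    = 29725.00000 + 32130.02273 + 34729.63366 + 37539.57674 + 699844.96644 = 833969.19957

833969.20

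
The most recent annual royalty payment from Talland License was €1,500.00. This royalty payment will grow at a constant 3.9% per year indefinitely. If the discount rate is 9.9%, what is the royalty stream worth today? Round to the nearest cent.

€25975.00

D₁ = D₀ × (1 + g) = €1,500.00 × 1.039 = €1,558.5000
Growing perpetuity: P = D₁ / (r − g) = €1,558.5000 / (0.099 − 0.039) = €25,975.00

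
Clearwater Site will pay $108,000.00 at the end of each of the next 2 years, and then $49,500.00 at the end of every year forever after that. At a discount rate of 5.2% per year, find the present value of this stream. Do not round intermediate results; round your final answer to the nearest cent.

$1060391.10

PV of 2-year annuity: $108,000.00 × [1 − (1+0.052)^−2] / 0.052 = 200248.66631
Perpetuity value at year 2: $49,500.00 / 0.052 = 951923.07692
PV of perpetuity: 951923.07692 / (1+0.052)^2 = 860142.43820
Total PV = 200248.66631 + 860142.43820 = 1060391.10451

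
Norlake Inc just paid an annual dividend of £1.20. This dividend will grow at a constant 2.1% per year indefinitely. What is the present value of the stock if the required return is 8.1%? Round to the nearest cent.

D₁ = D₀ × (1 + g) = £1.20 × 1.021 = £1.2252
Growing perpetuity: P = D₁ / (r − g) = £1.2252 / (0.081 − 0.021) = £20.42

£20.42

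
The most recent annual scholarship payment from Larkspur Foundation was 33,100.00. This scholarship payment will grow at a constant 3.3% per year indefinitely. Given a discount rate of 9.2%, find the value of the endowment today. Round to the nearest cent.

579530.51

D₁ = D₀ × (1 + g) = 33,100.00 × 1.033 = 34,192.3000
Growing perpetuity: P = D₁ / (r − g) = 34,192.3000 / (0.092 − 0.033) = 579,530.51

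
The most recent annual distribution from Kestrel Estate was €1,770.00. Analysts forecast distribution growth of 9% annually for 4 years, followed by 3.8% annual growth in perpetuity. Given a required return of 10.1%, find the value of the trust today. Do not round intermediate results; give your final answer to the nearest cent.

€34919.67

D_1 = 1929.30000
D_2 = 2102.93700
D_3 = 2292.20133
D_4 = 2498.49945
Terminal value at year 4: TV = D_4×(1+g_2)/(r−g_2) = 2593.44243/0.063 = 41165.75284
P_0 = D_1/(1+r)^1 + D_2/(1+r)^2 + D_3/(1+r)^3 + D_4/(1+r)^4 + TV/(1+r)^4
    = 1752.31608 + 1734.80883 + 1717.47650 + 1700.31733 + 28014.75226 = 34919.67100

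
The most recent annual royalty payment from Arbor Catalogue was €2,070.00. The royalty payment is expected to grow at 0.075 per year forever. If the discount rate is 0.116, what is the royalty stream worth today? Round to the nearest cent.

D₁ = D₀ × (1 + g) = €2,070.00 × 1.075 = €2,225.2500
Growing perpetuity: P = D₁ / (r − g) = €2,225.2500 / (0.116 − 0.075) = €54,274.39

€54274.39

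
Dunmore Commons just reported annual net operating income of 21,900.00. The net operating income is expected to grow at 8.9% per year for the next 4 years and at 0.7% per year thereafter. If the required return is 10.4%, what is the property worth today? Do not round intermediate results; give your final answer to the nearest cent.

D_1 = 23849.10000
D_2 = 25971.66990
D_3 = 28283.14852
D_4 = 30800.34874
Terminal value at year 4: TV = D_4×(1+g_2)/(r−g_2) = 31015.95118/0.097 = 319752.07403
P_0 = D_1/(1+r)^1 + D_2/(1+r)^2 + D_3/(1+r)^3 + D_4/(1+r)^4 + TV/(1+r)^4
    = 21602.44565 + 21308.93416 + 21019.41060 + 20733.82078 + 215246.98482 = 299911.59602

299911.60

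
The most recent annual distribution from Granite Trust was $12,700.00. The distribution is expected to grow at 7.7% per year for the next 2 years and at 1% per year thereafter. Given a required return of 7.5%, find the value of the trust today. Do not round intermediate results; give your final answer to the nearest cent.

$223544.35

D_1 = 13677.90000
D_2 = 14731.09830
Terminal value at year 2: TV = D_2×(1+g_2)/(r−g_2) = 14878.40928/0.065 = 228898.60435
P_0 = D_1/(1+r)^1 + D_2/(1+r)^2 + TV/(1+r)^2
    = 12723.62791 + 12747.29977 + 198073.42724 = 223544.35492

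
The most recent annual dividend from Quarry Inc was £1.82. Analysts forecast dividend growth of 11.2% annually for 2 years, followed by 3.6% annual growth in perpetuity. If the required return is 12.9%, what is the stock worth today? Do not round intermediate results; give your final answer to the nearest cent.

£23.23

D_1 = 2.02384
D_2 = 2.25051
Terminal value at year 2: TV = D_2×(1+g_2)/(r−g_2) = 2.33153/0.093 = 25.07020
P_0 = D_1/(1+r)^1 + D_2/(1+r)^2 + TV/(1+r)^2
    = 1.79260 + 1.76560 + 19.66844 = 23.22664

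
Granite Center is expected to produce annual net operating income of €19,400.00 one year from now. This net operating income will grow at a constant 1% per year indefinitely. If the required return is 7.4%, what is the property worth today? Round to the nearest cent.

€303125.00

Growing perpetuity: P = D₁ / (r − g) = €19,400.0000 / (0.074 − 0.01) = €303,125.00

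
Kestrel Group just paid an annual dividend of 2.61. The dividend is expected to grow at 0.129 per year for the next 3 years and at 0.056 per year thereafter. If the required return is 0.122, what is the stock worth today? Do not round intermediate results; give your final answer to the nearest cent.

D_1 = 2.94669
D_2 = 3.32681
D_3 = 3.75597
Terminal value at year 3: TV = D_3×(1+g_2)/(r−g_2) = 3.96631/0.066 = 60.09555
P_0 = D_1/(1+r)^1 + D_2/(1+r)^2 + D_3/(1+r)^3 + TV/(1+r)^3
    = 2.62628 + 2.64267 + 2.65916 + 42.54649 = 50.47460

50.47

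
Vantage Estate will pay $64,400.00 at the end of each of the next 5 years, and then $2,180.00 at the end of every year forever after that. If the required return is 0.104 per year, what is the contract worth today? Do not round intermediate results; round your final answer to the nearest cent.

PV of 5-year annuity: $64,400.00 × [1 − (1+0.104)^−5] / 0.104 = 241652.35245
Perpetuity value at year 5: $2,180.00 / 0.104 = 20961.53846
PV of perpetuity: 20961.53846 / (1+0.104)^5 = 12781.38119
Total PV = 241652.35245 + 12781.38119 = 254433.73364

$254433.73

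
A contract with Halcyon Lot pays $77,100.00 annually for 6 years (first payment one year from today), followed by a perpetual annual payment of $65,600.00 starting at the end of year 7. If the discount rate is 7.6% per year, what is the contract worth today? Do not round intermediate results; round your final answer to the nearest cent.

$916972.34

PV of 6-year annuity: $77,100.00 × [1 − (1+0.076)^−6] / 0.076 = 360790.73366
Perpetuity value at year 6: $65,600.00 / 0.076 = 863157.89474
PV of perpetuity: 863157.89474 / (1+0.076)^6 = 556181.60255
Total PV = 360790.73366 + 556181.60255 = 916972.33620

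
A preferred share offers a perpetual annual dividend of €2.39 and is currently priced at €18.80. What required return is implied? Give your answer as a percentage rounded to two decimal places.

P = C/r ⇒ r = C/P = €2.39/€18.80 = 0.127128

12.71%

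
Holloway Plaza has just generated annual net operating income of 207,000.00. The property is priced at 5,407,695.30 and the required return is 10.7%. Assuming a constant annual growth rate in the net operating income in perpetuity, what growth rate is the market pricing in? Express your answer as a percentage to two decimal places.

6.62%

P = D₀(1+g)/(r−g) ⇒ P(r−g) = D₀(1+g) ⇒ g(P+D₀) = P·r − D₀
g = (P·r − D₀)/(P + D₀) = (5,407,695.30×0.107 − 207,000.00) / (5,407,695.30 + 207,000.00) = 0.066188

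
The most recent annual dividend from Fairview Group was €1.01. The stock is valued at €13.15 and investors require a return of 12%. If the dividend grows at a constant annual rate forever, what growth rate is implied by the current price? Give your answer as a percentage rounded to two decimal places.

4.01%

P = D₀(1+g)/(r−g) ⇒ P(r−g) = D₀(1+g) ⇒ g(P+D₀) = P·r − D₀
g = (P·r − D₀)/(P + D₀) = (€13.15×0.12 − €1.01) / (€13.15 + €1.01) = 0.040113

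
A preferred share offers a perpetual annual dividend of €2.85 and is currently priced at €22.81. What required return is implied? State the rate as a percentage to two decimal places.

12.49%

P = C/r ⇒ r = C/P = €2.85/€22.81 = 0.124945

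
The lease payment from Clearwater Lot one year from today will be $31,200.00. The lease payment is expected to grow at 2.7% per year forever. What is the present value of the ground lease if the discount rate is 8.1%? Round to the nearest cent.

$577777.78

Growing perpetuity: P = D₁ / (r − g) = $31,200.0000 / (0.081 − 0.027) = $577,777.78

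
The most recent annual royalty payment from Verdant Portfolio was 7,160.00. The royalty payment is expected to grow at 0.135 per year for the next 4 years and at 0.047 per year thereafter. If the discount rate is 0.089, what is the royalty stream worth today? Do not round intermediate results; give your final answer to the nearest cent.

D_1 = 8126.60000
D_2 = 9223.69100
D_3 = 10468.88928
D_4 = 11882.18934
Terminal value at year 4: TV = D_4×(1+g_2)/(r−g_2) = 12440.65224/0.042 = 296206.00565
P_0 = D_1/(1+r)^1 + D_2/(1+r)^2 + D_3/(1+r)^3 + D_4/(1+r)^4 + TV/(1+r)^4
    = 7462.44261 + 7777.66057 + 8106.19352 + 8448.60390 + 210611.62582 = 242406.52642

242406.53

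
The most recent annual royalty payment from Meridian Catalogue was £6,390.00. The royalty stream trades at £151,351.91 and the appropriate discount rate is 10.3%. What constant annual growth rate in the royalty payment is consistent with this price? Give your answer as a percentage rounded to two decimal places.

5.83%

P = D₀(1+g)/(r−g) ⇒ P(r−g) = D₀(1+g) ⇒ g(P+D₀) = P·r − D₀
g = (P·r − D₀)/(P + D₀) = (£151,351.91×0.103 − £6,390.00) / (£151,351.91 + £6,390.00) = 0.058318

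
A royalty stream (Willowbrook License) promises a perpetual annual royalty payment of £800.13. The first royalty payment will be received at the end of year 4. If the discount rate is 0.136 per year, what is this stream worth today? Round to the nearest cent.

£4013.16

Value at end of year 3: C / r = £800.13 / 0.136 = £5,883.3088
Discount to today: PV = £5,883.3088 / (1 + 0.136)^3 = £5,883.3088 / 1.466003 = £4,013.16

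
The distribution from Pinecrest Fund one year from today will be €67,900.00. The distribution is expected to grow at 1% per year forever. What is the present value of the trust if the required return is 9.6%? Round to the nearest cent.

Growing perpetuity: P = D₁ / (r − g) = €67,900.0000 / (0.096 − 0.01) = €789,534.88

€789534.88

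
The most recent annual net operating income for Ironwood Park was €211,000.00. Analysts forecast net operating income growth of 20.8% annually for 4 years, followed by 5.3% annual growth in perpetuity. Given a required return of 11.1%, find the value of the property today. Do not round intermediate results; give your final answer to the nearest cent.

D_1 = 254888.00000
D_2 = 307904.70400
D_3 = 371948.88243
D_4 = 449314.24998
Terminal value at year 4: TV = D_4×(1+g_2)/(r−g_2) = 473127.90523/0.058 = 8157377.67632
P_0 = D_1/(1+r)^1 + D_2/(1+r)^2 + D_3/(1+r)^3 + D_4/(1+r)^4 + TV/(1+r)^4
    = 229422.14221 + 249452.69829 + 271232.09679 + 294913.02693 + 5354196.85094 = 6399216.81516

€6399216.82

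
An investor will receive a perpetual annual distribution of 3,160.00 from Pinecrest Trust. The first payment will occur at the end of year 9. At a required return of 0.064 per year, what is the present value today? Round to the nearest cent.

Value at end of year 8: C / r = 3,160.00 / 0.064 = 49,375.0000
Discount to today: PV = 49,375.0000 / (1 + 0.064)^8 = 49,375.0000 / 1.642605 = 30,058.97

30058.97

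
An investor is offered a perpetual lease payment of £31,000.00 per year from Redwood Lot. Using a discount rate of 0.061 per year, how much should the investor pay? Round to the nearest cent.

Level perpetuity: PV = C / r = £31,000.00 / 0.061 = £508,196.72

£508196.72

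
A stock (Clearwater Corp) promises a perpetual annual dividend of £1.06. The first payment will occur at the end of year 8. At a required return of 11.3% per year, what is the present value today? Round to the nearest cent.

£4.43

Value at end of year 7: C / r = £1.06 / 0.113 = £9.3805
Discount to today: PV = £9.3805 / (1 + 0.113)^7 = £9.3805 / 2.115759 = £4.43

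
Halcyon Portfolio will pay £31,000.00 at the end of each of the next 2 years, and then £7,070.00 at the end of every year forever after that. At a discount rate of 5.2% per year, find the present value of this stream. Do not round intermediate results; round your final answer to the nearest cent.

PV of 2-year annuity: £31,000.00 × [1 − (1+0.052)^−2] / 0.052 = 57478.78385
Perpetuity value at year 2: £7,070.00 / 0.052 = 135961.53846
PV of perpetuity: 135961.53846 / (1+0.052)^2 = 122852.66744
Total PV = 57478.78385 + 122852.66744 = 180331.45128

£180331.45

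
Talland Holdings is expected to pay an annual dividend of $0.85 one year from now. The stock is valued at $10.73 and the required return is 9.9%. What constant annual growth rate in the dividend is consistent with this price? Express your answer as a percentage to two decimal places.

P = D₁/(r−g) ⇒ g = r − D₁/P = 0.099 − $0.85/$10.73 = 0.019783

1.98%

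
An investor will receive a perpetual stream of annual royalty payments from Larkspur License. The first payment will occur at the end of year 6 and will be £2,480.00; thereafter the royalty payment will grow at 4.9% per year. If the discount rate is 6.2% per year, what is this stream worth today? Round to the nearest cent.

£141216.60

Value at end of year 5: C₁ / (r − g) = £2,480.00 / (0.062 − 0.049) = £190,769.2308
Discount to today: PV = £190,769.2308 / (1 + 0.062)^5 = £190,769.2308 / 1.350898 = £141,216.60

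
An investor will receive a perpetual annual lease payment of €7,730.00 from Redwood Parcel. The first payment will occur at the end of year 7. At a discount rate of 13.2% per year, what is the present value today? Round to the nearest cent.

Value at end of year 6: C / r = €7,730.00 / 0.132 = €58,560.6061
Discount to today: PV = €58,560.6061 / (1 + 0.132)^6 = €58,560.6061 / 2.104159 = €27,830.88

€27830.88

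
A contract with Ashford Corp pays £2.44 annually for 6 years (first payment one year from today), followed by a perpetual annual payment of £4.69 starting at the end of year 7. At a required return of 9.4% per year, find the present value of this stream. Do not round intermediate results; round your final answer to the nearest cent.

PV of 6-year annuity: £2.44 × [1 − (1+0.094)^−6] / 0.094 = 10.81633
Perpetuity value at year 6: £4.69 / 0.094 = 49.89362
PV of perpetuity: 49.89362 / (1+0.094)^6 = 29.10322
Total PV = 10.81633 + 29.10322 = 39.91955

£39.92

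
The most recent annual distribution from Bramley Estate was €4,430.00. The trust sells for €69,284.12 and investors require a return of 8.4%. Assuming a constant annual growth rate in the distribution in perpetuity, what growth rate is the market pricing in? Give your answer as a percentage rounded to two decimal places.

P = D₀(1+g)/(r−g) ⇒ P(r−g) = D₀(1+g) ⇒ g(P+D₀) = P·r − D₀
g = (P·r − D₀)/(P + D₀) = (€69,284.12×0.084 − €4,430.00) / (€69,284.12 + €4,430.00) = 0.018855

1.89%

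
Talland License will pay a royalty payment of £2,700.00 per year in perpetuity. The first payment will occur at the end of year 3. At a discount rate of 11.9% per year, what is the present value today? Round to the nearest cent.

£18119.93

Value at end of year 2: C / r = £2,700.00 / 0.119 = £22,689.0756
Discount to today: PV = £22,689.0756 / (1 + 0.119)^2 = £22,689.0756 / 1.252161 = £18,119.93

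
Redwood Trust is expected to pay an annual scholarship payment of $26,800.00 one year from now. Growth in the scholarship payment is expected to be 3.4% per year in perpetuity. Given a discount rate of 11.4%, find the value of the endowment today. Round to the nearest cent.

$335000.00

Growing perpetuity: P = D₁ / (r − g) = $26,800.0000 / (0.114 − 0.034) = $335,000.00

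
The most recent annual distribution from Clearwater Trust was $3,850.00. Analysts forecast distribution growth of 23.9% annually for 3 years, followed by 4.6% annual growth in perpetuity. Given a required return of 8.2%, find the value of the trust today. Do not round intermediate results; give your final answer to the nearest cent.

D_1 = 4770.15000
D_2 = 5910.21585
D_3 = 7322.75744
Terminal value at year 3: TV = D_3×(1+g_2)/(r−g_2) = 7659.60428/0.036 = 212766.78556
P_0 = D_1/(1+r)^1 + D_2/(1+r)^2 + D_3/(1+r)^3 + TV/(1+r)^3
    = 4408.64140 + 5048.34261 + 5780.86552 + 167966.25920 = 183204.10873

$183204.11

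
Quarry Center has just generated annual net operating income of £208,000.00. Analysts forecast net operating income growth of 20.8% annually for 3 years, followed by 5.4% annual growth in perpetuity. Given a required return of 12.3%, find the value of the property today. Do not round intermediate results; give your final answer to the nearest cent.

D_1 = 251264.00000
D_2 = 303526.91200
D_3 = 366660.50970
Terminal value at year 3: TV = D_3×(1+g_2)/(r−g_2) = 386460.17722/0.069 = 5600872.13362
P_0 = D_1/(1+r)^1 + D_2/(1+r)^2 + D_3/(1+r)^3 + TV/(1+r)^3
    = 223743.54408 + 240678.71883 + 258895.71892 + 3954725.90930 = 4678043.89113

£4678043.89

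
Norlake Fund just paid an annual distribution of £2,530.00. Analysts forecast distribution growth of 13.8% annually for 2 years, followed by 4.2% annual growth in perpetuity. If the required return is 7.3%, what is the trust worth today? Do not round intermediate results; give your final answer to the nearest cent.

D_1 = 2879.14000
D_2 = 3276.46132
Terminal value at year 2: TV = D_2×(1+g_2)/(r−g_2) = 3414.07270/0.031 = 110131.37727
P_0 = D_1/(1+r)^1 + D_2/(1+r)^2 + TV/(1+r)^2
    = 2683.26188 + 2845.80804 + 95655.87011 = 101184.94002

£101184.94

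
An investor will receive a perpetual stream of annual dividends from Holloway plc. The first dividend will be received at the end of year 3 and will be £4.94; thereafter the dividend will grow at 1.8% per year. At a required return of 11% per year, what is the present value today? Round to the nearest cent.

Value at end of year 2: C₁ / (r − g) = £4.94 / (0.11 − 0.018) = £53.6957
Discount to today: PV = £53.6957 / (1 + 0.11)^2 = £53.6957 / 1.232100 = £43.58

£43.58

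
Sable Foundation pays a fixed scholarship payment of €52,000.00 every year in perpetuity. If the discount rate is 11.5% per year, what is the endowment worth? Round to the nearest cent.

Level perpetuity: PV = C / r = €52,000.00 / 0.115 = €452,173.91

€452173.91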